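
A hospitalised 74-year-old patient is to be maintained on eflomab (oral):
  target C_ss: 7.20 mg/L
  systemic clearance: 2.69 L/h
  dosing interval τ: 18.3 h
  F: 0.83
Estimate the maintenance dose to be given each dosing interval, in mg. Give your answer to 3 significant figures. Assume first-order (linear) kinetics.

At steady state, F × (Dose/τ) = Css × CL.
Dose = Css × CL × τ / F = 7.20 × 2.690 × 18.3 / 0.83 = 427.0 mg

427 mg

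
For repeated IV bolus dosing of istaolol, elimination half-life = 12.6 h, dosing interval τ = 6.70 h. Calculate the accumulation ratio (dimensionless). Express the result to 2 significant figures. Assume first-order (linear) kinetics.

3.2

k = ln2 / t½ = 0.693147 / 12.6 = 0.05501 h⁻¹
e^(−kτ) = e^(−0.05501 × 6.70) = 0.6917
Accumulation ratio R = 1 / (1 − e^(−kτ)) = 1 / (1 − 0.6917) = 3.244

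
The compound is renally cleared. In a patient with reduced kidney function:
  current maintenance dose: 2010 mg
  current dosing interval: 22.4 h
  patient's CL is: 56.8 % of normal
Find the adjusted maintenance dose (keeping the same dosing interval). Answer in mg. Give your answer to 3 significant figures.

1140 mg

To keep the same average steady-state level, dosing rate must scale with clearance.
CL ratio = 56.8 / 100 = 0.5680
New dose (same interval) = 2010 × 0.5680 = 1142 mg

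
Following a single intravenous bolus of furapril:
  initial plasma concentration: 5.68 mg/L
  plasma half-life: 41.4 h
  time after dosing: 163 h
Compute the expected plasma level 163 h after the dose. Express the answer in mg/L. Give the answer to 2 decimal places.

k = ln2 / t½ = 0.693147 / 41.4 = 0.01674 h⁻¹
C = C₀ · e^(−k·t) = 5.680 × e^(−0.01674 × 163)
  = 5.680 × 0.06531 = 0.3710 mg/L

0.37 mg/L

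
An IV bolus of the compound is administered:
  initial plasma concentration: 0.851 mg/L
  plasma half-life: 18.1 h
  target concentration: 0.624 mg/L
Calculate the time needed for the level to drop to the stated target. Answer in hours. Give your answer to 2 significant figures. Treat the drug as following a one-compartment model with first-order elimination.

8.1 h

k = ln2 / t½ = 0.693147 / 18.1 = 0.03830 h⁻¹
t = ln(C₀ / C) / k = ln(0.8510 / 0.624) / 0.03830
  = ln(1.364) / 0.03830 = 0.3104 / 0.03830 = 8.104 h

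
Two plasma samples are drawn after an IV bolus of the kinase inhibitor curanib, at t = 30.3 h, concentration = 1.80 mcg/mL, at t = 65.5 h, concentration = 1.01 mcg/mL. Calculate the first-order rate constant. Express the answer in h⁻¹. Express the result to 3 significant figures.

k = ln(C₁/C₂) / (t₂ − t₁) = ln(1.80/1.01) / (65.5 − 30.3)
  = 0.5778 / 35.20 = 0.01641 h⁻¹

0.0164 h⁻¹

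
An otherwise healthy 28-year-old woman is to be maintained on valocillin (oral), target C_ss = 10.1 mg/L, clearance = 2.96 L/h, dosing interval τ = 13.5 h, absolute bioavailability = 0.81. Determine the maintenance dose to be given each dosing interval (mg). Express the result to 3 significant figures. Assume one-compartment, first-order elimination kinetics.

At steady state, F × (Dose/τ) = Css × CL.
Dose = Css × CL × τ / F = 10.1 × 2.960 × 13.5 / 0.81 = 498.3 mg

498 mg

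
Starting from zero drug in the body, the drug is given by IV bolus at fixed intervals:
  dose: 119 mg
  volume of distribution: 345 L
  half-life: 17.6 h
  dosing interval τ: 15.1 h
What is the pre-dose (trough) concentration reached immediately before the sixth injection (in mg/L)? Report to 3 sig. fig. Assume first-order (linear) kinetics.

C₀ per dose = Dose / Vd = 119 / 345 = 0.3449 mg/L
k = ln2 / t½ = 0.693147 / 17.6 = 0.03938 h⁻¹
Fraction remaining after one interval: r = e^(−kτ) = e^(−0.03938 × 15.1) = 0.5518
Before dose 6, 5 doses have been given (aged 1τ, 2τ, 3τ, 4τ, 5τ).
C_trough = C₀ × (r + r² + … + r^5) = C₀ × r(1−r^5)/(1−r)
        = 0.3449 × 0.5518 × (1 − 0.05116) / (1 − 0.5518) = 0.4029 mg/L

0.403 mg/L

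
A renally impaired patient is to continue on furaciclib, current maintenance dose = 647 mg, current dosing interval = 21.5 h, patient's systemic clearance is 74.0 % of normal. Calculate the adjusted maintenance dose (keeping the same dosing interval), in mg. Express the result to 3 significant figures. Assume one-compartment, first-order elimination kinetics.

To keep the same average steady-state level, dosing rate must scale with clearance.
CL ratio = 74.0 / 100 = 0.7400
New dose (same interval) = 647 × 0.7400 = 478.8 mg

479 mg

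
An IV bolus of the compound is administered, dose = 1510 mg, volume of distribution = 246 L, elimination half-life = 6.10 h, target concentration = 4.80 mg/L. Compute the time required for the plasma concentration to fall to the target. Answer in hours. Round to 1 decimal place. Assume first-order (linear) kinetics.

2.2 h

C₀ = Dose / Vd = 1510 / 246 = 6.138 mg/L
k = ln2 / t½ = 0.693147 / 6.10 = 0.1136 h⁻¹
t = ln(C₀ / C) / k = ln(6.138 / 4.80) / 0.1136
  = ln(1.279) / 0.1136 = 0.2461 / 0.1136 = 2.166 h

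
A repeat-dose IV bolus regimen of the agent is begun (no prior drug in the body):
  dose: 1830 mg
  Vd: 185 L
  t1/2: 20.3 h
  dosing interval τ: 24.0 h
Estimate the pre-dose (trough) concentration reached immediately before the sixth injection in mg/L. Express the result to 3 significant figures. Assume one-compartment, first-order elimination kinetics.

7.66 mg/L

C₀ per dose = Dose / Vd = 1830 / 185 = 9.892 mg/L
k = ln2 / t½ = 0.693147 / 20.3 = 0.03415 h⁻¹
Fraction remaining after one interval: r = e^(−kτ) = e^(−0.03415 × 24.0) = 0.4406
Before dose 6, 5 doses have been given (aged 1τ, 2τ, 3τ, 4τ, 5τ).
C_trough = C₀ × (r + r² + … + r^5) = C₀ × r(1−r^5)/(1−r)
        = 9.892 × 0.4406 × (1 − 0.01660) / (1 − 0.4406) = 7.662 mg/L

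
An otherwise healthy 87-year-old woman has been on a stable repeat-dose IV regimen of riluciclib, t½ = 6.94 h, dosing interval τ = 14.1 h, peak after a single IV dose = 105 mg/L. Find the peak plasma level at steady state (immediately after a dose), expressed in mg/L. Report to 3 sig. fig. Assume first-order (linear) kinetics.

k = ln2 / t½ = 0.693147 / 6.94 = 0.09988 h⁻¹
e^(−kτ) = e^(−0.09988 × 14.1) = 0.2446
Accumulation ratio R = 1 / (1 − e^(−kτ)) = 1 / (1 − 0.2446) = 1.324
Steady-state peak = C₀ × R = 105 × 1.324 = 139.0 mg/L

139 mg/L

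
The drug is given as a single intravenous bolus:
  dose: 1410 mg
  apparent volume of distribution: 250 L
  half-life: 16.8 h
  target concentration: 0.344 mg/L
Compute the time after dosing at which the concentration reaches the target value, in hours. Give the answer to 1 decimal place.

67.8 h

C₀ = Dose / Vd = 1410 / 250 = 5.640 mg/L
k = ln2 / t½ = 0.693147 / 16.8 = 0.04126 h⁻¹
t = ln(C₀ / C) / k = ln(5.640 / 0.344) / 0.04126
  = ln(16.40) / 0.04126 = 2.797 / 0.04126 = 67.79 h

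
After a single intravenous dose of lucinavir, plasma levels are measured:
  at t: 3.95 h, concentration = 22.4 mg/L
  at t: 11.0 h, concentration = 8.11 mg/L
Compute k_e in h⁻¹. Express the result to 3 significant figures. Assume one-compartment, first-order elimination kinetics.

k = ln(C₁/C₂) / (t₂ − t₁) = ln(22.4/8.11) / (11.0 − 3.95)
  = 1.016 / 7.050 = 0.1441 h⁻¹

0.144 h⁻¹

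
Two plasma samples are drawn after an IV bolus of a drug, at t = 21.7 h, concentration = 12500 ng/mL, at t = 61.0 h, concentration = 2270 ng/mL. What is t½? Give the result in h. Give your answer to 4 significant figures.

15.97 h

k = ln(C₁/C₂) / (t₂ − t₁) = ln(12500/2270) / (61.0 − 21.7)
  = 1.706 / 39.30 = 0.04341 h⁻¹
t½ = ln2 / k = 0.693147 / 0.04341 = 15.97 h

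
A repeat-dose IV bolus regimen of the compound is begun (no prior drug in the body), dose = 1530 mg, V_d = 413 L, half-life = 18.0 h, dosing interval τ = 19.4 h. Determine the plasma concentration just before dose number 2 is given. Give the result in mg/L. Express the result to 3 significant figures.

C₀ per dose = Dose / Vd = 1530 / 413 = 3.705 mg/L
k = ln2 / t½ = 0.693147 / 18.0 = 0.03851 h⁻¹
Fraction remaining after one interval: r = e^(−kτ) = e^(−0.03851 × 19.4) = 0.4737
Before dose 2, 1 dose has been given (aged 1τ).
C_trough = C₀ × r = 3.705 × 0.4737 = 1.755 mg/L

1.76 mg/L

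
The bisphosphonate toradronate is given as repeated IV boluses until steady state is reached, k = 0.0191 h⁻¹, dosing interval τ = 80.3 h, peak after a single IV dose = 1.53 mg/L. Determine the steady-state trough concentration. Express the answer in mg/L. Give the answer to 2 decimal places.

e^(−kτ) = e^(−0.01910 × 80.3) = 0.2157
Accumulation ratio R = 1 / (1 − e^(−kτ)) = 1 / (1 − 0.2157) = 1.275
Steady-state trough = C₀ × R × e^(−kτ) = 1.53 × 1.275 × 0.2157 = 0.4208 mg/L

0.42 mg/L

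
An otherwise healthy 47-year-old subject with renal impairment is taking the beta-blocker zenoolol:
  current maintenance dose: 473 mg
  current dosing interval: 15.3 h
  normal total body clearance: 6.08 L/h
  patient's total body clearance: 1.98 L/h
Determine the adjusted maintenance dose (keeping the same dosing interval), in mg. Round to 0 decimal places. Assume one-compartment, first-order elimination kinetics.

To keep the same average steady-state level, dosing rate must scale with clearance.
CL ratio = 1.98 / 6.08 = 0.3257
New dose (same interval) = 473 × 0.3257 = 154.1 mg

154 mg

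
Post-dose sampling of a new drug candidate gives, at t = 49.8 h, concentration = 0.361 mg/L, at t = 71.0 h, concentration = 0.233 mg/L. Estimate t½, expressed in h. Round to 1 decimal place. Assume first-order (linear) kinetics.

k = ln(C₁/C₂) / (t₂ − t₁) = ln(0.361/0.233) / (71.0 − 49.8)
  = 0.4378 / 21.20 = 0.02065 h⁻¹
t½ = ln2 / k = 0.693147 / 0.02065 = 33.57 h

33.6 h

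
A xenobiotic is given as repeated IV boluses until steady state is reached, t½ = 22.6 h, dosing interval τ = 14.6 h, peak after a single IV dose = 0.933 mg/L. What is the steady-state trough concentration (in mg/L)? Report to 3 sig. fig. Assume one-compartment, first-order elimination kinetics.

k = ln2 / t½ = 0.693147 / 22.6 = 0.03067 h⁻¹
e^(−kτ) = e^(−0.03067 × 14.6) = 0.6390
Accumulation ratio R = 1 / (1 − e^(−kτ)) = 1 / (1 − 0.6390) = 2.770
Steady-state trough = C₀ × R × e^(−kτ) = 0.933 × 2.770 × 0.6390 = 1.651 mg/L

1.65 mg/L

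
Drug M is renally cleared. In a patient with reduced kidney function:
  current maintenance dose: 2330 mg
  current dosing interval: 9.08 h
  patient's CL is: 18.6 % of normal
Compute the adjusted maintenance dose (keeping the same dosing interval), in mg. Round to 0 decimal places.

433 mg

To keep the same average steady-state level, dosing rate must scale with clearance.
CL ratio = 18.6 / 100 = 0.1860
New dose (same interval) = 2330 × 0.1860 = 433.4 mg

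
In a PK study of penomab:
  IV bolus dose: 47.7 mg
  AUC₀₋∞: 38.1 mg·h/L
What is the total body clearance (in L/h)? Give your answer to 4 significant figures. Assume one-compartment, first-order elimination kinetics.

1.252 L/h

CL = Dose / AUC = 47.7 / 38.1 = 1.252 L/h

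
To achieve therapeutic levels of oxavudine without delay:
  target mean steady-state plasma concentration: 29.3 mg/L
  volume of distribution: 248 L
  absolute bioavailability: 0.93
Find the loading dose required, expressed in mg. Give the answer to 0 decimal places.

7813 mg

LD = Css × Vd / F = 29.3 × 248 / 0.93 = 7813 mg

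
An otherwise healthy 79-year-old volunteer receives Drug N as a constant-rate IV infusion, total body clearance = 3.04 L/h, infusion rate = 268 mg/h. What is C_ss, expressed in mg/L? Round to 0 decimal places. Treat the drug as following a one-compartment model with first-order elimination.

At steady state Css = R₀ / CL = 268 / 3.040 = 88.16 mg/L

88 mg/L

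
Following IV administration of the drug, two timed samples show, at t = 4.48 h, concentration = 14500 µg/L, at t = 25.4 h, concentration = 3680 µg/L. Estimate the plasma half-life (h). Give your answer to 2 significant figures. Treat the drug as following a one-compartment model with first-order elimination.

k = ln(C₁/C₂) / (t₂ − t₁) = ln(14500/3680) / (25.4 − 4.48)
  = 1.371 / 20.92 = 0.06554 h⁻¹
t½ = ln2 / k = 0.693147 / 0.06554 = 10.58 h

11 h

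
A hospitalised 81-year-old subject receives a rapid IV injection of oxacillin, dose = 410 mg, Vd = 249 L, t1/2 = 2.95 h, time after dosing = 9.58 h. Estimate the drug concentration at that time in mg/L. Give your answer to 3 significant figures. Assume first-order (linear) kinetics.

C₀ = Dose / Vd = 410.0 / 249 = 1.647 mg/L
k = ln2 / t½ = 0.693147 / 2.95 = 0.2350 h⁻¹
C = C₀ · e^(−k·t) = 1.647 × e^(−0.2350 × 9.58)
  = 1.647 × 0.1053 = 0.1734 mg/L

0.173 mg/L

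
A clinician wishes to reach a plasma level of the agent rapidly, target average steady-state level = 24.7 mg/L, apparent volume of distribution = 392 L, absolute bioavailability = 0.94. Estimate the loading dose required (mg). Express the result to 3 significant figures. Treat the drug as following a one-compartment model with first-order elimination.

10300 mg

LD = Css × Vd / F = 24.7 × 392 / 0.94 = 10300 mg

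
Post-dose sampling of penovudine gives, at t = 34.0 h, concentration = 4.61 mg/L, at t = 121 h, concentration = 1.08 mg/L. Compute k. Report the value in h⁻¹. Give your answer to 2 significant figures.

k = ln(C₁/C₂) / (t₂ − t₁) = ln(4.61/1.08) / (121 − 34.0)
  = 1.451 / 87.00 = 0.01668 h⁻¹

0.017 h⁻¹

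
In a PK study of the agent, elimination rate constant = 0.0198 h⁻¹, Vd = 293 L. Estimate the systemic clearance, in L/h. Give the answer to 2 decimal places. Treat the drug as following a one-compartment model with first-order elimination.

CL = k × Vd = 0.0198 × 293 = 5.801 L/h

5.80 L/h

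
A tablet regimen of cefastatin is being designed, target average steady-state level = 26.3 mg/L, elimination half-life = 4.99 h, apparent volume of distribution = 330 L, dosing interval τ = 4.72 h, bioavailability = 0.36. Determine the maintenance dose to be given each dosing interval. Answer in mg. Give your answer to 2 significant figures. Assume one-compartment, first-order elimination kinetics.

16000 mg

k = ln2 / t½ = 0.693147 / 4.99 = 0.1389 h⁻¹
CL = k × Vd = 0.1389 × 330 = 45.84 L/h
At steady state, F × (Dose/τ) = Css × CL.
Dose = Css × CL × τ / F = 26.3 × 45.84 × 4.72 / 0.36 = 15810 mg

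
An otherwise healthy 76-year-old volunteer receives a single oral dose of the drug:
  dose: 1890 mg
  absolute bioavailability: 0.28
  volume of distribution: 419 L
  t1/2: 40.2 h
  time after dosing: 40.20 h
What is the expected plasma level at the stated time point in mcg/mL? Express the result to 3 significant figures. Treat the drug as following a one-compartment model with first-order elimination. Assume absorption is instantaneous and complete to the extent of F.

Amount reaching circulation = F × Dose = 0.28 × 1890 = 529.2 mg
C₀ = F·Dose / Vd = 529.2 / 419 = 1.263 mg/L
k = ln2 / t½ = 0.693147 / 40.2 = 0.01724 h⁻¹
t / t½ = 40.20 / 40.2 = 1 half-lives
C = C₀ × (1/2)^1 = 1.263 × 0.5000 = 0.6315 mg/L
(0.6315 mg/L = 0.6315 mcg/mL)

0.632 mcg/mL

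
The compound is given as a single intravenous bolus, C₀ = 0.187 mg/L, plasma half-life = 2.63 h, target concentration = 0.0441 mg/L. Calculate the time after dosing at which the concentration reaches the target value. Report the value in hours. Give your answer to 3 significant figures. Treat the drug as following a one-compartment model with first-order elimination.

k = ln2 / t½ = 0.693147 / 2.63 = 0.2636 h⁻¹
t = ln(C₀ / C) / k = ln(0.1870 / 0.0441) / 0.2636
  = ln(4.240) / 0.2636 = 1.445 / 0.2636 = 5.482 h

5.48 h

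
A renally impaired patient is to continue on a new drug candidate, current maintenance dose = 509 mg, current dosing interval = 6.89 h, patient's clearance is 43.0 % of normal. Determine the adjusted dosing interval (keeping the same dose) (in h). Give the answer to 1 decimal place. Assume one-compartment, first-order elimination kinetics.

16.0 h

To keep the same average steady-state level, dosing rate must scale with clearance.
CL ratio = 43.0 / 100 = 0.4300
New interval (same dose) = 6.89 / 0.4300 = 16.02 h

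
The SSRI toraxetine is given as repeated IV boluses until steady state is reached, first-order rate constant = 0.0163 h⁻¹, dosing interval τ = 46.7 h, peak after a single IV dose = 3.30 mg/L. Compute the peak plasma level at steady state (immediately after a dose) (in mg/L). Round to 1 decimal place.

e^(−kτ) = e^(−0.01630 × 46.7) = 0.4671
Accumulation ratio R = 1 / (1 − e^(−kτ)) = 1 / (1 − 0.4671) = 1.877
Steady-state peak = C₀ × R = 3.30 × 1.877 = 6.194 mg/L

6.2 mg/L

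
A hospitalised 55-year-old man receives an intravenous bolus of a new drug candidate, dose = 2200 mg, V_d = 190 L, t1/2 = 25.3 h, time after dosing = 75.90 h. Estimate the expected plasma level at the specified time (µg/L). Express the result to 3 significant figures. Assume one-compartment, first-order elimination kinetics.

C₀ = Dose / Vd = 2200 / 190 = 11.58 mg/L
k = ln2 / t½ = 0.693147 / 25.3 = 0.02740 h⁻¹
t / t½ = 75.90 / 25.3 = 3 half-lives
C = C₀ × (1/2)^3 = 11.58 × 0.1250 = 1.448 mg/L
Convert: 1.448 mg/L × 1000 = 1448 µg/L

1450 µg/L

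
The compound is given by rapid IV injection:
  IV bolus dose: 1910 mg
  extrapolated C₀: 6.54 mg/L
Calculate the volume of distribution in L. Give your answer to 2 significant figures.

290 L

Vd = Dose / C₀ = 1910 / 6.54 = 292.0 L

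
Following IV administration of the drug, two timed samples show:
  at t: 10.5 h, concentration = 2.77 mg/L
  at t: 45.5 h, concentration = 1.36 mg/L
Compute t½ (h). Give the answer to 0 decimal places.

34 h

k = ln(C₁/C₂) / (t₂ − t₁) = ln(2.77/1.36) / (45.5 − 10.5)
  = 0.7114 / 35.00 = 0.02033 h⁻¹
t½ = ln2 / k = 0.693147 / 0.02033 = 34.09 h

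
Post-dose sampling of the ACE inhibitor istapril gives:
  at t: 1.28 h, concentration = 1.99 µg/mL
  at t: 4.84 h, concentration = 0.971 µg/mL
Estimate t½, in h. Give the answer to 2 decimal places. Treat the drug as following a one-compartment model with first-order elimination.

3.44 h

k = ln(C₁/C₂) / (t₂ − t₁) = ln(1.99/0.971) / (4.84 − 1.28)
  = 0.7176 / 3.560 = 0.2016 h⁻¹
t½ = ln2 / k = 0.693147 / 0.2016 = 3.438 h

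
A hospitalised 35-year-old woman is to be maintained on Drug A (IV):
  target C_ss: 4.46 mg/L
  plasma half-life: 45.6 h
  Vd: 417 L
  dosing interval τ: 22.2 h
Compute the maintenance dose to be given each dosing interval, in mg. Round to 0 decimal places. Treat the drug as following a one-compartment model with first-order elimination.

k = ln2 / t½ = 0.693147 / 45.6 = 0.01520 h⁻¹
CL = k × Vd = 0.01520 × 417 = 6.338 L/h
At steady state, Dose/τ = Css × CL.
Dose = Css × CL × τ = 4.46 × 6.338 × 22.2 = 627.5 mg

628 mg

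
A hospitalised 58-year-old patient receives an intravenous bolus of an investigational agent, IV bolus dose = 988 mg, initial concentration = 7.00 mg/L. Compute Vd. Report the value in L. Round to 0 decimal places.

141 L

Vd = Dose / C₀ = 988.0 / 7.00 = 141.1 L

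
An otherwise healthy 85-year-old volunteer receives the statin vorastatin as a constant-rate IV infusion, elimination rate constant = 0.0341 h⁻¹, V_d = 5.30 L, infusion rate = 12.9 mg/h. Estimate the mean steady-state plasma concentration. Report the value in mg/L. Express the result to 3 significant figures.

71.4 mg/L

CL = k × Vd = 0.03410 × 5.30 = 0.1807 L/h
At steady state Css = R₀ / CL = 12.9 / 0.1807 = 71.39 mg/L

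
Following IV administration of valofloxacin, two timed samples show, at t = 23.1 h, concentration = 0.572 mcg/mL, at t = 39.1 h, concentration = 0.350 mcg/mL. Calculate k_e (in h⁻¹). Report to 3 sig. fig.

k = ln(C₁/C₂) / (t₂ − t₁) = ln(0.572/0.350) / (39.1 − 23.1)
  = 0.4912 / 16.00 = 0.03070 h⁻¹

0.0307 h⁻¹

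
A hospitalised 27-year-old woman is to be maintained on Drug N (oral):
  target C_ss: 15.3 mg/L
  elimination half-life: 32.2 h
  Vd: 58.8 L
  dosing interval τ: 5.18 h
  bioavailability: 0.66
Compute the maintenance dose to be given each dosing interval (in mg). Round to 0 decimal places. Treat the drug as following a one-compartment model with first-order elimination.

k = ln2 / t½ = 0.693147 / 32.2 = 0.02153 h⁻¹
CL = k × Vd = 0.02153 × 58.8 = 1.266 L/h
At steady state, F × (Dose/τ) = Css × CL.
Dose = Css × CL × τ / F = 15.3 × 1.266 × 5.18 / 0.66 = 152.0 mg

152 mg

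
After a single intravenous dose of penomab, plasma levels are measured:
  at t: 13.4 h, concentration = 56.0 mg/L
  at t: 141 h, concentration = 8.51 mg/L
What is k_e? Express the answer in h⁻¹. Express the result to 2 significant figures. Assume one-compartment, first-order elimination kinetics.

k = ln(C₁/C₂) / (t₂ − t₁) = ln(56.0/8.51) / (141 − 13.4)
  = 1.884 / 127.6 = 0.01476 h⁻¹

0.015 h⁻¹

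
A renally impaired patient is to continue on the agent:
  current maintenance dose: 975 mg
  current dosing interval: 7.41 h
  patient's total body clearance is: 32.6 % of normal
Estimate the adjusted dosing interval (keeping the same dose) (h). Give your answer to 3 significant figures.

22.7 h

To keep the same average steady-state level, dosing rate must scale with clearance.
CL ratio = 32.6 / 100 = 0.3260
New interval (same dose) = 7.41 / 0.3260 = 22.73 h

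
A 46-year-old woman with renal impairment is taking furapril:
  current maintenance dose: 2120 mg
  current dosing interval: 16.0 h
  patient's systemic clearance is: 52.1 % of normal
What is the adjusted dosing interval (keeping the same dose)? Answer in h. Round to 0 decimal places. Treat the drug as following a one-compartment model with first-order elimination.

31 h

To keep the same average steady-state level, dosing rate must scale with clearance.
CL ratio = 52.1 / 100 = 0.5210
New interval (same dose) = 16.0 / 0.5210 = 30.71 h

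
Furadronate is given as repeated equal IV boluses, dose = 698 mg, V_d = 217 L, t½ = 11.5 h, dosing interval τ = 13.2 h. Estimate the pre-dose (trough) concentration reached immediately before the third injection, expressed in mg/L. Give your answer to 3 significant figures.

2.11 mg/L

C₀ per dose = Dose / Vd = 698 / 217 = 3.217 mg/L
k = ln2 / t½ = 0.693147 / 11.5 = 0.06027 h⁻¹
Fraction remaining after one interval: r = e^(−kτ) = e^(−0.06027 × 13.2) = 0.4513
Before dose 3, 2 doses have been given (aged 1τ, 2τ).
C_trough = C₀ × (r + r²) = 3.217 × (0.4513 + 0.2037) = 2.107 mg/L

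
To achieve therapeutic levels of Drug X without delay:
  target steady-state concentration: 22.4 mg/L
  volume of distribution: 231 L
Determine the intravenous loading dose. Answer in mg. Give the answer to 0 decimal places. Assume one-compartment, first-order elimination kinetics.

LD = Css × Vd = 22.4 × 231 = 5174 mg

5174 mg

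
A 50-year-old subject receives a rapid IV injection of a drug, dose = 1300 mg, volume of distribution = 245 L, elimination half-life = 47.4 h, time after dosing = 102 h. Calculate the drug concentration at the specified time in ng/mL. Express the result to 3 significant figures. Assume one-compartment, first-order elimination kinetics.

C₀ = Dose / Vd = 1300 / 245 = 5.306 mg/L
k = ln2 / t½ = 0.693147 / 47.4 = 0.01462 h⁻¹
C = C₀ · e^(−k·t) = 5.306 × e^(−0.01462 × 102)
  = 5.306 × 0.2251 = 1.194 mg/L
Convert: 1.194 mg/L × 1000 = 1194 ng/mL

1190 ng/mL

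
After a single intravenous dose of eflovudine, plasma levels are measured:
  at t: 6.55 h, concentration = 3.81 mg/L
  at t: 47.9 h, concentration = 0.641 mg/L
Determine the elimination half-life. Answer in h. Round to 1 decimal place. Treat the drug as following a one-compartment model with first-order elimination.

16.1 h

k = ln(C₁/C₂) / (t₂ − t₁) = ln(3.81/0.641) / (47.9 − 6.55)
  = 1.782 / 41.35 = 0.04310 h⁻¹
t½ = ln2 / k = 0.693147 / 0.04310 = 16.08 h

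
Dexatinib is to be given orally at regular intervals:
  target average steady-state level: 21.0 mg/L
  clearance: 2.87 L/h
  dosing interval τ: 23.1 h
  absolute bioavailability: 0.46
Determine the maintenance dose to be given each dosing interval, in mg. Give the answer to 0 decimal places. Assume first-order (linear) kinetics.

3027 mg

At steady state, F × (Dose/τ) = Css × CL.
Dose = Css × CL × τ / F = 21.0 × 2.870 × 23.1 / 0.46 = 3027 mg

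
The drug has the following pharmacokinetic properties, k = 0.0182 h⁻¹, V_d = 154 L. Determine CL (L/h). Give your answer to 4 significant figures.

2.803 L/h

CL = k × Vd = 0.0182 × 154 = 2.803 L/h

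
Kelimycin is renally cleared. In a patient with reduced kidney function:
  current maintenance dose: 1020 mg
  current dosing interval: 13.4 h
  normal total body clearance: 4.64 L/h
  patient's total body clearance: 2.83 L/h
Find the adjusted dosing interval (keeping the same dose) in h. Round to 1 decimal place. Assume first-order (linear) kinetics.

To keep the same average steady-state level, dosing rate must scale with clearance.
CL ratio = 2.83 / 4.64 = 0.6099
New interval (same dose) = 13.4 / 0.6099 = 21.97 h

22.0 h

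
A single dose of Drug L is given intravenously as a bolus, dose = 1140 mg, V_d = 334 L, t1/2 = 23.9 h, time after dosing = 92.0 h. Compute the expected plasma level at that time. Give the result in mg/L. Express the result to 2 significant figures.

0.24 mg/L

C₀ = Dose / Vd = 1140 / 334 = 3.413 mg/L
k = ln2 / t½ = 0.693147 / 23.9 = 0.02900 h⁻¹
C = C₀ · e^(−k·t) = 3.413 × e^(−0.02900 × 92.0)
  = 3.413 × 0.06939 = 0.2368 mg/L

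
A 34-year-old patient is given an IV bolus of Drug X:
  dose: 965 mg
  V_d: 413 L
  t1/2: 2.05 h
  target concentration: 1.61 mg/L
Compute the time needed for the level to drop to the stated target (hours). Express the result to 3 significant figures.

1.10 h

C₀ = Dose / Vd = 965.0 / 413 = 2.337 mg/L
k = ln2 / t½ = 0.693147 / 2.05 = 0.3381 h⁻¹
t = ln(C₀ / C) / k = ln(2.337 / 1.61) / 0.3381
  = ln(1.452) / 0.3381 = 0.3729 / 0.3381 = 1.103 h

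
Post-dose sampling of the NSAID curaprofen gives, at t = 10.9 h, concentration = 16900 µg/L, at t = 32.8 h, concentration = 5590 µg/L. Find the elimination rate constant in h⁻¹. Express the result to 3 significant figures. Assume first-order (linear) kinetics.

0.0505 h⁻¹

k = ln(C₁/C₂) / (t₂ − t₁) = ln(16900/5590) / (32.8 − 10.9)
  = 1.106 / 21.90 = 0.05050 h⁻¹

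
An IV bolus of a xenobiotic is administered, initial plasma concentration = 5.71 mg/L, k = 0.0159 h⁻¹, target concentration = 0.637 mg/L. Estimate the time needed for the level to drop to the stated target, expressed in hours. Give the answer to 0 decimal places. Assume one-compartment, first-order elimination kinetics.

138 h

t = ln(C₀ / C) / k = ln(5.710 / 0.637) / 0.01590
  = ln(8.964) / 0.01590 = 2.193 / 0.01590 = 137.9 h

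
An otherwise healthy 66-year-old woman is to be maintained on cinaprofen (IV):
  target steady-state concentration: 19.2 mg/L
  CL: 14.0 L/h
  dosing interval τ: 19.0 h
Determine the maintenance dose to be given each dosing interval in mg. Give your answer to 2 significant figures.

5100 mg

At steady state, Dose/τ = Css × CL.
Dose = Css × CL × τ = 19.2 × 14.00 × 19.0 = 5107 mg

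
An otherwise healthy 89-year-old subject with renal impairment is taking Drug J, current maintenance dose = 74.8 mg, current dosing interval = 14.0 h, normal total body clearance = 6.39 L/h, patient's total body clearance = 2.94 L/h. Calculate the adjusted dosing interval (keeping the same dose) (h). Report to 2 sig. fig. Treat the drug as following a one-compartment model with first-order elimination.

To keep the same average steady-state level, dosing rate must scale with clearance.
CL ratio = 2.94 / 6.39 = 0.4601
New interval (same dose) = 14.0 / 0.4601 = 30.43 h

30 h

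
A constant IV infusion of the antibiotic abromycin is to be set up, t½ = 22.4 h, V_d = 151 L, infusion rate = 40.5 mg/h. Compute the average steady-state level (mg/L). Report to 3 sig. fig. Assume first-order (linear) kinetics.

k = ln2 / t½ = 0.693147 / 22.4 = 0.03094 h⁻¹
CL = k × Vd = 0.03094 × 151 = 4.672 L/h
At steady state Css = R₀ / CL = 40.5 / 4.672 = 8.669 mg/L

8.67 mg/L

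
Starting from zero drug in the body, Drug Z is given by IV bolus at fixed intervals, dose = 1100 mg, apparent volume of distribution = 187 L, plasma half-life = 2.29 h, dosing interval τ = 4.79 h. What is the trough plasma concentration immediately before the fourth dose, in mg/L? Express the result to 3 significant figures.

1.78 mg/L

C₀ per dose = Dose / Vd = 1100 / 187 = 5.882 mg/L
k = ln2 / t½ = 0.693147 / 2.29 = 0.3027 h⁻¹
Fraction remaining after one interval: r = e^(−kτ) = e^(−0.3027 × 4.79) = 0.2346
Before dose 4, 3 doses have been given (aged 1τ, 2τ, 3τ).
C_trough = C₀ × (r + r² + … + r^3) = C₀ × r(1−r^3)/(1−r)
        = 5.882 × 0.2346 × (1 − 0.01291) / (1 − 0.2346) = 1.780 mg/L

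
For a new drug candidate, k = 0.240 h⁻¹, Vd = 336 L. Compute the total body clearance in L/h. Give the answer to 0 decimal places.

81 L/h

CL = k × Vd = 0.240 × 336 = 80.64 L/h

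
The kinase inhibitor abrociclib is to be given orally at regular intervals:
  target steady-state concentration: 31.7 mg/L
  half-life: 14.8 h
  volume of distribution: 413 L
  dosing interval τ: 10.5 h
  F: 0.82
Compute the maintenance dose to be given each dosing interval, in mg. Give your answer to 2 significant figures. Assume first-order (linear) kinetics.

k = ln2 / t½ = 0.693147 / 14.8 = 0.04683 h⁻¹
CL = k × Vd = 0.04683 × 413 = 19.34 L/h
At steady state, F × (Dose/τ) = Css × CL.
Dose = Css × CL × τ / F = 31.7 × 19.34 × 10.5 / 0.82 = 7850 mg

7900 mg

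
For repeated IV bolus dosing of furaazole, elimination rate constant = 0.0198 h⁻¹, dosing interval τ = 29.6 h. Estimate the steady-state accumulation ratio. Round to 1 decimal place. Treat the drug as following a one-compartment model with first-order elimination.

e^(−kτ) = e^(−0.01980 × 29.6) = 0.5565
Accumulation ratio R = 1 / (1 − e^(−kτ)) = 1 / (1 − 0.5565) = 2.255

2.3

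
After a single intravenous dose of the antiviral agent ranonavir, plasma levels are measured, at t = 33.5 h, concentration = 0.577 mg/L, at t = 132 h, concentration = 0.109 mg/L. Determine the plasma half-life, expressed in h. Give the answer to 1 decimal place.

41.0 h

k = ln(C₁/C₂) / (t₂ − t₁) = ln(0.577/0.109) / (132 − 33.5)
  = 1.666 / 98.50 = 0.01691 h⁻¹
t½ = ln2 / k = 0.693147 / 0.01691 = 40.99 h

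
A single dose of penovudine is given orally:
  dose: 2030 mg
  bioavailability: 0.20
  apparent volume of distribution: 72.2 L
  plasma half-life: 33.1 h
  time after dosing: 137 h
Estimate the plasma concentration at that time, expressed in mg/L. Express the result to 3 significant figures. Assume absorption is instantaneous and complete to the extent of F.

Amount reaching circulation = F × Dose = 0.20 × 2030 = 406.0 mg
C₀ = F·Dose / Vd = 406.0 / 72.2 = 5.623 mg/L
k = ln2 / t½ = 0.693147 / 33.1 = 0.02094 h⁻¹
C = C₀ · e^(−k·t) = 5.623 × e^(−0.02094 × 137)
  = 5.623 × 0.05677 = 0.3192 mg/L

0.319 mg/L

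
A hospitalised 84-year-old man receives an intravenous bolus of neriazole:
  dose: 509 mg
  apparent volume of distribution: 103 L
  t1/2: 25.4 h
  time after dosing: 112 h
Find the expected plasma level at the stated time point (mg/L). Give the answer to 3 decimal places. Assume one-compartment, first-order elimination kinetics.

C₀ = Dose / Vd = 509.0 / 103 = 4.942 mg/L
k = ln2 / t½ = 0.693147 / 25.4 = 0.02729 h⁻¹
C = C₀ · e^(−k·t) = 4.942 × e^(−0.02729 × 112)
  = 4.942 × 0.04705 = 0.2325 mg/L

0.233 mg/L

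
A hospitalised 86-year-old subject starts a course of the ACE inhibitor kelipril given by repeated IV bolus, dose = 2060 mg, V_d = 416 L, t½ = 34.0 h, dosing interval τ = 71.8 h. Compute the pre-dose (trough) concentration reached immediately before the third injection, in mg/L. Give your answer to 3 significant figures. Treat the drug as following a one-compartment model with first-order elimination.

1.41 mg/L

C₀ per dose = Dose / Vd = 2060 / 416 = 4.952 mg/L
k = ln2 / t½ = 0.693147 / 34.0 = 0.02039 h⁻¹
Fraction remaining after one interval: r = e^(−kτ) = e^(−0.02039 × 71.8) = 0.2313
Before dose 3, 2 doses have been given (aged 1τ, 2τ).
C_trough = C₀ × (r + r²) = 4.952 × (0.2313 + 0.05350) = 1.410 mg/L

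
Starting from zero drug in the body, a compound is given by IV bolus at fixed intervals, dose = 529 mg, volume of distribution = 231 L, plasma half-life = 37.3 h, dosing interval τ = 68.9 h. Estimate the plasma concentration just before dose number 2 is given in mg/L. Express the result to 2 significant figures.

C₀ per dose = Dose / Vd = 529 / 231 = 2.290 mg/L
k = ln2 / t½ = 0.693147 / 37.3 = 0.01858 h⁻¹
Fraction remaining after one interval: r = e^(−kτ) = e^(−0.01858 × 68.9) = 0.2780
Before dose 2, 1 dose has been given (aged 1τ).
C_trough = C₀ × r = 2.290 × 0.2780 = 0.6366 mg/L

0.64 mg/L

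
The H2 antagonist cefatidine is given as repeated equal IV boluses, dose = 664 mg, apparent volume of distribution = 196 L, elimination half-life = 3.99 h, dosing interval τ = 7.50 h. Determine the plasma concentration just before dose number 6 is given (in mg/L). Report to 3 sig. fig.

C₀ per dose = Dose / Vd = 664 / 196 = 3.388 mg/L
k = ln2 / t½ = 0.693147 / 3.99 = 0.1737 h⁻¹
Fraction remaining after one interval: r = e^(−kτ) = e^(−0.1737 × 7.50) = 0.2718
Before dose 6, 5 doses have been given (aged 1τ, 2τ, 3τ, 4τ, 5τ).
C_trough = C₀ × (r + r² + … + r^5) = C₀ × r(1−r^5)/(1−r)
        = 3.388 × 0.2718 × (1 − 0.001483) / (1 − 0.2718) = 1.263 mg/L

1.26 mg/L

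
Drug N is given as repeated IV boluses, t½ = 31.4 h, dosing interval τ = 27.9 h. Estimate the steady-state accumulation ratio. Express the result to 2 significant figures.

2.2

k = ln2 / t½ = 0.693147 / 31.4 = 0.02207 h⁻¹
e^(−kτ) = e^(−0.02207 × 27.9) = 0.5402
Accumulation ratio R = 1 / (1 − e^(−kτ)) = 1 / (1 − 0.5402) = 2.175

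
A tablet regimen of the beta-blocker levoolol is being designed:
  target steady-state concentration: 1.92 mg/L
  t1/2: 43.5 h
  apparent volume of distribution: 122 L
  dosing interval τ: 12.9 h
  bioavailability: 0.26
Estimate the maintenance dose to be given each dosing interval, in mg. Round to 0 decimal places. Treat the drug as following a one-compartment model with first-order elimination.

185 mg

k = ln2 / t½ = 0.693147 / 43.5 = 0.01593 h⁻¹
CL = k × Vd = 0.01593 × 122 = 1.943 L/h
At steady state, F × (Dose/τ) = Css × CL.
Dose = Css × CL × τ / F = 1.92 × 1.943 × 12.9 / 0.26 = 185.1 mg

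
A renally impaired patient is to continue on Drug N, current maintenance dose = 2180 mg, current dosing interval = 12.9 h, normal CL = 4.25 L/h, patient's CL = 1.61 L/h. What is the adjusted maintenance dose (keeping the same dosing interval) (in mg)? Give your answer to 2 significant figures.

830 mg

To keep the same average steady-state level, dosing rate must scale with clearance.
CL ratio = 1.61 / 4.25 = 0.3788
New dose (same interval) = 2180 × 0.3788 = 825.8 mg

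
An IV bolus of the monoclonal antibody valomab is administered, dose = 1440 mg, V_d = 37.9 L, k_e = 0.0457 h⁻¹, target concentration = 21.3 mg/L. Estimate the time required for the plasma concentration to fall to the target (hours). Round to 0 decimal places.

C₀ = Dose / Vd = 1440 / 37.9 = 37.99 mg/L
t = ln(C₀ / C) / k = ln(37.99 / 21.3) / 0.04570
  = ln(1.784) / 0.04570 = 0.5789 / 0.04570 = 12.67 h

13 h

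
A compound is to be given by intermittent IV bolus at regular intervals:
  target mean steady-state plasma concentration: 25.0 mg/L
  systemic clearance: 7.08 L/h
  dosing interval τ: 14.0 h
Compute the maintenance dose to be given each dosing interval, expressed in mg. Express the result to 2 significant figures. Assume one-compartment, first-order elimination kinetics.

2500 mg

At steady state, Dose/τ = Css × CL.
Dose = Css × CL × τ = 25.0 × 7.080 × 14.0 = 2478 mg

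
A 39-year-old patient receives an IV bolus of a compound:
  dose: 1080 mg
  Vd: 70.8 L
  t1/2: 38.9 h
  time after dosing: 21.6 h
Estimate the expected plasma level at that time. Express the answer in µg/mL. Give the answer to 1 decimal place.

10.4 µg/mL

C₀ = Dose / Vd = 1080 / 70.8 = 15.25 mg/L
k = ln2 / t½ = 0.693147 / 38.9 = 0.01782 h⁻¹
C = C₀ · e^(−k·t) = 15.25 × e^(−0.01782 × 21.6)
  = 15.25 × 0.6805 = 10.38 mg/L
(10.38 mg/L = 10.38 µg/mL)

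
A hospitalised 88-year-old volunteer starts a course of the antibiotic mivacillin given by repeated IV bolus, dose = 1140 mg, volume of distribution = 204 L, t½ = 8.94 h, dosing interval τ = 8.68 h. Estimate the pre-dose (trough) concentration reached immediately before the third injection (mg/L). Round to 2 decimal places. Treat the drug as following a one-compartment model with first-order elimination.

4.31 mg/L

C₀ per dose = Dose / Vd = 1140 / 204 = 5.588 mg/L
k = ln2 / t½ = 0.693147 / 8.94 = 0.07753 h⁻¹
Fraction remaining after one interval: r = e^(−kτ) = e^(−0.07753 × 8.68) = 0.5102
Before dose 3, 2 doses have been given (aged 1τ, 2τ).
C_trough = C₀ × (r + r²) = 5.588 × (0.5102 + 0.2603) = 4.306 mg/L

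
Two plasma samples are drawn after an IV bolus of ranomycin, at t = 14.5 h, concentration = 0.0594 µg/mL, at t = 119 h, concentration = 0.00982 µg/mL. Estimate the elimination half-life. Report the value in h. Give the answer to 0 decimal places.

k = ln(C₁/C₂) / (t₂ − t₁) = ln(0.0594/0.00982) / (119 − 14.5)
  = 1.800 / 104.5 = 0.01722 h⁻¹
t½ = ln2 / k = 0.693147 / 0.01722 = 40.25 h

40 h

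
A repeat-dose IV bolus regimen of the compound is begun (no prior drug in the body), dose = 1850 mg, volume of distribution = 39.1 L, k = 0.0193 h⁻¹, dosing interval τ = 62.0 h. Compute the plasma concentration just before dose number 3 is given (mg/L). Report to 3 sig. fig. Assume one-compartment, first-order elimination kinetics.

18.6 mg/L

C₀ per dose = Dose / Vd = 1850 / 39.1 = 47.31 mg/L
Fraction remaining after one interval: r = e^(−kτ) = e^(−0.01930 × 62.0) = 0.3022
Before dose 3, 2 doses have been given (aged 1τ, 2τ).
C_trough = C₀ × (r + r²) = 47.31 × (0.3022 + 0.09132) = 18.62 mg/L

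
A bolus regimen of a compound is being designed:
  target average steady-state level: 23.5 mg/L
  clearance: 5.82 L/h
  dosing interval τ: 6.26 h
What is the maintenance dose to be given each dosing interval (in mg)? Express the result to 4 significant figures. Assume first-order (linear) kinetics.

856.2 mg

At steady state, Dose/τ = Css × CL.
Dose = Css × CL × τ = 23.5 × 5.820 × 6.26 = 856.2 mg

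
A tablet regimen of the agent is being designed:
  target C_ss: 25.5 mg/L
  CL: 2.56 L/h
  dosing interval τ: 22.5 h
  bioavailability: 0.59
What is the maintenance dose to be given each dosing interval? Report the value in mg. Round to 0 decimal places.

2489 mg

At steady state, F × (Dose/τ) = Css × CL.
Dose = Css × CL × τ / F = 25.5 × 2.560 × 22.5 / 0.59 = 2489 mg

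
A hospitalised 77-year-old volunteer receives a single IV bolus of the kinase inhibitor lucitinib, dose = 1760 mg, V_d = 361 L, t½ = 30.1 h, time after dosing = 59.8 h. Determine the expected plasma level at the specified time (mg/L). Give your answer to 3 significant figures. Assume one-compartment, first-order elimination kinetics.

1.23 mg/L

C₀ = Dose / Vd = 1760 / 361 = 4.875 mg/L
k = ln2 / t½ = 0.693147 / 30.1 = 0.02303 h⁻¹
C = C₀ · e^(−k·t) = 4.875 × e^(−0.02303 × 59.8)
  = 4.875 × 0.2523 = 1.230 mg/L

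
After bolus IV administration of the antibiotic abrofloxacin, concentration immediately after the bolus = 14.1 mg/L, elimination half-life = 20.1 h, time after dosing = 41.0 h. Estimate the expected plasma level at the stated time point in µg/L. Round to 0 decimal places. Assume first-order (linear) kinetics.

k = ln2 / t½ = 0.693147 / 20.1 = 0.03448 h⁻¹
C = C₀ · e^(−k·t) = 14.10 × e^(−0.03448 × 41.0)
  = 14.10 × 0.2432 = 3.429 mg/L
Convert: 3.429 mg/L × 1000 = 3429 µg/L

3429 µg/L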